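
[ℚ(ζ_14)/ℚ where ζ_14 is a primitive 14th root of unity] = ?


[ℚ(ζ_n):ℚ] = deg Φ_n(x) = φ(n). Here φ(14) = 6

[ℚ(ζ_14)/ℚ where ζ_14 is a primitive 14th root of unity] = 6


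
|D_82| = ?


|D_n| = 2n (n rotations and n reflections)
|D_82| = 2×82 = 164

|D_82| = 164


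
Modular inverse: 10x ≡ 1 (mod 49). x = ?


Use the extended Euclidean algorithm to write 1 = 10·s + 49·t; then s mod 49 is the inverse.
Euclidean algorithm:
  10 = 0·49 + 10
  49 = 4·10 + 9
  10 = 1·9 + 1
  9 = 9·1 + 0
gcd(10,49) = 1
Back-substitution gives: 10·(5) + 49·(-1) = 1
So 10⁻¹ ≡ 5 ≡ 5 (mod 49)
Check: 10 × 5 = 50 ≡ 1 (mod 49) ✓

10⁻¹ ≡ 5 (mod 49)


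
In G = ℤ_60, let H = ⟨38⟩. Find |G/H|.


|⟨38⟩| = n / gcd(38, 60) = 60 / 2 = 30
H is normal (ℤ_60 is abelian).
|G/H| = |G| / |H| = 60 / 30 = 2

|G/H| = 2


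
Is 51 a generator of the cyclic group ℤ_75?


g generates ℤ_n iff gcd(g, n) = 1
gcd(51, 75) = 3
Since gcd = 3 ≠ 1, ⟨51⟩ has order 25 < 75, so 51 is not a generator.

No, 51 does not generate ℤ_75


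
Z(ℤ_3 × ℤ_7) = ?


Z(G) = {g ∈ G | gx = xg for all x ∈ G}
Direct product of abelian groups is abelian, so Z(G) = G

Z(ℤ_3 × ℤ_7) = ℤ_3 × ℤ_7


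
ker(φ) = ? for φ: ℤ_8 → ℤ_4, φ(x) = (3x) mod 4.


Kernel = preimage of identity
ker(φ) = {x ∈ ℤ_8 : 3x ≡ 0 (mod 4)}. Since 4 | 8, φ is well-defined. The kernel is the cyclic subgroup ⟨4⟩ of ℤ_8 (order 2), i.e. {0, 4}

ker(φ) = {0, 4}


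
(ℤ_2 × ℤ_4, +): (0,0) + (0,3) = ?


Operation: componentwise addition mod (2, 4)
(0,0) + (0,3) = ((a₁+b₁) mod 2, (a₂+b₂) mod 4) with a = (0,0), b = (0,3)

(0,0) + (0,3) = (0,3)


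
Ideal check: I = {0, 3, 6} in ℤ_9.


Check ideal conditions for I = {0, 3, 6} in ℤ_9:
(1) I is an additive subgroup? Yes
(2) For r ∈ ℤ_9 and a ∈ I: r·a ∈ I? Yes

Yes, I is an ideal of ℤ_9


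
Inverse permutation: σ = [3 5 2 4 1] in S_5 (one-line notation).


To find σ⁻¹, swap domain and range:
σ(1) = 3 → σ⁻¹(3) = 1
σ(2) = 5 → σ⁻¹(5) = 2
σ(3) = 2 → σ⁻¹(2) = 3
σ(4) = 4 → σ⁻¹(4) = 4
σ(5) = 1 → σ⁻¹(1) = 5

σ⁻¹ = [5 3 1 4 2]


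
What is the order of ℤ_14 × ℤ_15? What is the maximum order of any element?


|ℤ_14 × ℤ_15| = 14 × 15 = 210
Max element order = lcm(14,15) = 210
Cyclic? Yes (gcd=1)

|ℤ_14×ℤ_15| = 210, max element order = 210


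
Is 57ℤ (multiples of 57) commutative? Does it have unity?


57ℤ is a commutative ring under +,× but has no multiplicative identity (1 ∉ 57ℤ); it has no zero divisors, but without unity it is not an integral domain
Commutative: Yes
Integral domain: No
Has unity: No

57ℤ (multiples of 57): Commutative=Yes, Unity=No


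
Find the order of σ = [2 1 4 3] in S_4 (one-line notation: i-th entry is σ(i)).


Cycle decomposition: (1 2) (3 4)
Cycle lengths: 2, 2
Order = lcm(2, 2) = 2

ord(σ) = 2


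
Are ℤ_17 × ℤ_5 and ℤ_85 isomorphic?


Comparing ℤ_17 × ℤ_5 and ℤ_85:
gcd(17,5) = 1, so ℤ_17 × ℤ_5 ≅ ℤ_85 (CRT)

Yes, ℤ_17 × ℤ_5 ≅ ℤ_85


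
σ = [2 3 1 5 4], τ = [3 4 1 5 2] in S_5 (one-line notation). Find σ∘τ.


σ∘τ: apply τ first, then σ
1 →τ 3 →σ 1
2 →τ 4 →σ 5
3 →τ 1 →σ 2
4 →τ 5 →σ 4
5 →τ 2 →σ 3

σ∘τ = [1 5 2 4 3]


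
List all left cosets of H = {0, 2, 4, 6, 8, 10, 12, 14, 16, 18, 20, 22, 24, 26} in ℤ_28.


H = {0, 2, 4, 6, 8, 10, 12, 14, 16, 18, 20, 22, 24, 26}, |H| = 14
Number of cosets = |G|/|H| = 28/14 = 2
0 + H = {0, 2, 4, 6, 8, 10, 12, 14, 16, 18, 20, 22, 24, 26}
1 + H = {1, 3, 5, 7, 9, 11, 13, 15, 17, 19, 21, 23, 25, 27}

Cosets: 0+H={0,2,4,6,8,10,12,14,16,18,20,22,24,26}; 1+H={1,3,5,7,9,11,13,15,17,19,21,23,25,27}


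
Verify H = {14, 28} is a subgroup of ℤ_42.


Subgroup test for H = {14, 28} in (ℤ_42, +):
(1) 0 ∈ H? No
(2) Closure: for all a,b ∈ H, (a+b) mod 42 ∈ H? No  [counterexample: 14 + 28 = 0 ∉ H]
(3) Inverses: for all a ∈ H, -a mod 42 ∈ H? Yes

No, H is not a subgroup of ℤ_42


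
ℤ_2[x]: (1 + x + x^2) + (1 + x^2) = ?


Add coefficients mod 2:
x^0: 1 + 1 = 0 (mod 2)
x^1: 1 + 0 = 1 (mod 2)
x^2: 1 + 1 = 0 (mod 2)
Result: x

f + g = x


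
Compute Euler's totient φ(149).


Factor n: 149 = 149
φ(n) = n · ∏(1 - 1/p) over distinct primes p | n
φ(149) = 149 · (1 - 1/149) = 148

φ(149) = 148


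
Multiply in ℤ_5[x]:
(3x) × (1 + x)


Expand and collect like terms; reduce coefficients mod 5:
x^0: 0·1 = 0 ≡ 0 (mod 5)
x^1: 0·1 + 3·1 = 3 ≡ 3 (mod 5)
x^2: 3·1 = 3 ≡ 3 (mod 5)
Result: 3x + 3x^2

f · g = 3x + 3x^2


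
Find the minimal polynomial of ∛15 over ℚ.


∛15 satisfies x³ - 15 = 0, irreducible over ℚ (no rational root; 15 is not a perfect cube)

Minimal polynomial: x³ - 15


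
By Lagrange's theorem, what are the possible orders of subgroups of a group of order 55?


Lagrange's theorem: |H| divides |G|
|G| = 55
Divisors of 55: 1, 5, 11, 55

Possible subgroup orders: {1, 5, 11, 55}


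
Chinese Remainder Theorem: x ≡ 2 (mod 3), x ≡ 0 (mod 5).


m₁ = 3, m₂ = 5, gcd = 1, so CRT applies. M = m₁·m₂ = 15
Let M₁ = M/m₁ = 5, M₂ = M/m₂ = 3
Find y₁ ≡ M₁⁻¹ (mod m₁): 5⁻¹ ≡ 2 (mod 3)
Find y₂ ≡ M₂⁻¹ (mod m₂): 3⁻¹ ≡ 2 (mod 5)
x = a₁·M₁·y₁ + a₂·M₂·y₂ = 2·5·2 + 0·3·2 = 20
Reduce mod 15: x ≡ 5
Check: 5 mod 3 = 2 ✓, 5 mod 5 = 0 ✓

x ≡ 5 (mod 15)


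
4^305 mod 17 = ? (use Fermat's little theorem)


Fermat's little theorem: if p is prime and gcd(a,p)=1, then a^(p-1) ≡ 1 (mod p)
p = 17 is prime, gcd(4,17) = 1
Reduce exponent: 305 mod 16 = 1
So 4^305 ≡ 4^1 (mod 17)
4^1 mod 17 = 4

4^305 ≡ 4 (mod 17)


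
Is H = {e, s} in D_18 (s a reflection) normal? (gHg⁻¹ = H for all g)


H = {e, s} in D_18 (s a reflection)
r·s·r⁻¹ = sr⁻² ≠ s for n ≥ 3, so {e, s} is not closed under conjugation

No, not a normal subgroup


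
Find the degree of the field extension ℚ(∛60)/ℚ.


∛60 has minimal polynomial x³ - 60 (irreducible over ℚ since 60 is not a perfect cube)

[ℚ(∛60)/ℚ] = 3


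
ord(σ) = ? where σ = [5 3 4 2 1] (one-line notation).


Cycle decomposition: (1 5) (2 3 4)
Cycle lengths: 2, 3
Order = lcm(2, 3) = 6

ord(σ) = 6


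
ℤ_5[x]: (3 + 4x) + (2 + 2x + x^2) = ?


Add coefficients mod 5:
x^0: 3 + 2 = 0 (mod 5)
x^1: 4 + 2 = 1 (mod 5)
x^2: 0 + 1 = 1 (mod 5)
Result: x + x^2

f + g = x + x^2


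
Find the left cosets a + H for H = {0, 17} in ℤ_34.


H = {0, 17}, |H| = 2
Number of cosets = |G|/|H| = 34/2 = 17
0 + H = {0, 17}
1 + H = {1, 18}
2 + H = {2, 19}
3 + H = {3, 20}
4 + H = {4, 21}
5 + H = {5, 22}
6 + H = {6, 23}
7 + H = {7, 24}
8 + H = {8, 25}
9 + H = {9, 26}
10 + H = {10, 27}
11 + H = {11, 28}
12 + H = {12, 29}
13 + H = {13, 30}
14 + H = {14, 31}
15 + H = {15, 32}
16 + H = {16, 33}

Cosets: 0+H={0,17}; 1+H={1,18}; 2+H={2,19}; 3+H={3,20}; 4+H={4,21}; 5+H={5,22}; 6+H={6,23}; 7+H={7,24}; 8+H={8,25}; 9+H={9,26}; 10+H={10,27}; 11+H={11,28}; 12+H={12,29}; 13+H={13,30}; 14+H={14,31}; 15+H={15,32}; 16+H={16,33}


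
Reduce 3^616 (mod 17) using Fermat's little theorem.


Fermat's little theorem: if p is prime and gcd(a,p)=1, then a^(p-1) ≡ 1 (mod p)
p = 17 is prime, gcd(3,17) = 1
Reduce exponent: 616 mod 16 = 8
So 3^616 ≡ 3^8 (mod 17)
3^8 mod 17 = 16

3^616 ≡ 16 (mod 17)


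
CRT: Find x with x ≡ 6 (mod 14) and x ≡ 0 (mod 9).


m₁ = 14, m₂ = 9, gcd = 1, so CRT applies. M = m₁·m₂ = 126
Let M₁ = M/m₁ = 9, M₂ = M/m₂ = 14
Find y₁ ≡ M₁⁻¹ (mod m₁): 9⁻¹ ≡ 11 (mod 14)
Find y₂ ≡ M₂⁻¹ (mod m₂): 14⁻¹ ≡ 2 (mod 9)
x = a₁·M₁·y₁ + a₂·M₂·y₂ = 6·9·11 + 0·14·2 = 594
Reduce mod 126: x ≡ 90
Check: 90 mod 14 = 6 ✓, 90 mod 9 = 0 ✓

x ≡ 90 (mod 126)


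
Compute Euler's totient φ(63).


Factor n: 63 = 3^2 × 7
φ(n) = n · ∏(1 - 1/p) over distinct primes p | n
φ(63) = 63 · (1 - 1/3) · (1 - 1/7) = 36

φ(63) = 36


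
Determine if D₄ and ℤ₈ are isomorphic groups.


Comparing D₄ and ℤ₈:
D₄ is non-abelian, ℤ₈ is abelian

No, D₄ ≇ ℤ₈


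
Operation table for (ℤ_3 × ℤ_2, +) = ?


Elements: {(0,0), (0,1), (1,0), (1,1), (2,0), (2,1)}
Operation: componentwise addition mod (3, 2)
Entry (a, b) = ((a₁+b₁) mod 3, (a₂+b₂) mod 2)

Cayley table:
      | (0,0) | (0,1) | (1,0) | (1,1) | (2,0) | (2,1)
(0,0) | (0,0) | (0,1) | (1,0) | (1,1) | (2,0) | (2,1)
(0,1) | (0,1) | (0,0) | (1,1) | (1,0) | (2,1) | (2,0)
(1,0) | (1,0) | (1,1) | (2,0) | (2,1) | (0,0) | (0,1)
(1,1) | (1,1) | (1,0) | (2,1) | (2,0) | (0,1) | (0,0)
(2,0) | (2,0) | (2,1) | (0,0) | (0,1) | (1,0) | (1,1)
(2,1) | (2,1) | (2,0) | (0,1) | (0,0) | (1,1) | (1,0)


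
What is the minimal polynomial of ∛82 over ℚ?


∛82 satisfies x³ - 82 = 0, irreducible over ℚ (no rational root; 82 is not a perfect cube)

Minimal polynomial: x³ - 82


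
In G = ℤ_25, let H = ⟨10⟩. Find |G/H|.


|⟨10⟩| = n / gcd(10, 25) = 25 / 5 = 5
H is normal (ℤ_25 is abelian).
|G/H| = |G| / |H| = 25 / 5 = 5

|G/H| = 5


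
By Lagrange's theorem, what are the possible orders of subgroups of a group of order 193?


Lagrange's theorem: |H| divides |G|
|G| = 193
Divisors of 193: 1, 193

Possible subgroup orders: {1, 193}


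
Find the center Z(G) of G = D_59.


Z(G) = {g ∈ G | gx = xg for all x ∈ G}
For odd n, Z(D_n) = {e}: no nontrivial rotation commutes with all reflections

Z(D_59) = {e}


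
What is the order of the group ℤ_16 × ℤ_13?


|A × B| = |A| · |B|
|ℤ_16 × ℤ_13| = 16 × 13 = 208

|ℤ_16 × ℤ_13| = 208


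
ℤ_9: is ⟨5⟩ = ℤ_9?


g generates ℤ_n iff gcd(g, n) = 1
gcd(5, 9) = 1
Since gcd = 1, 5 is a generator.

Yes, 5 generates ℤ_9


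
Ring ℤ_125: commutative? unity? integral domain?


ℤ_125 is a commutative ring with unity 1; 125 = 5×25 is composite, so 5·25 ≡ 0 gives zero divisors (not an integral domain)
Commutative: Yes
Integral domain: No
Has unity: Yes

ℤ_125: Commutative=Yes, Unity=Yes


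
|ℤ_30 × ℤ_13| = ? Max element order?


|ℤ_30 × ℤ_13| = 30 × 13 = 390
Max element order = lcm(30,13) = 390
Cyclic? Yes (gcd=1)

|ℤ_30×ℤ_13| = 390, max element order = 390


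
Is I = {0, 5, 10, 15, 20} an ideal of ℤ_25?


Check ideal conditions for I = {0, 5, 10, 15, 20} in ℤ_25:
(1) I is an additive subgroup? Yes
(2) For r ∈ ℤ_25 and a ∈ I: r·a ∈ I? Yes

Yes, I is an ideal of ℤ_25


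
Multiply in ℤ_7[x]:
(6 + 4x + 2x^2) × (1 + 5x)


Expand and collect like terms; reduce coefficients mod 7:
x^0: 6·1 = 6 ≡ 6 (mod 7)
x^1: 6·5 + 4·1 = 34 ≡ 6 (mod 7)
x^2: 4·5 + 2·1 = 22 ≡ 1 (mod 7)
x^3: 2·5 = 10 ≡ 3 (mod 7)
Result: 6 + 6x + x^2 + 3x^3

f · g = 6 + 6x + x^2 + 3x^3


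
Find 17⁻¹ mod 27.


Use the extended Euclidean algorithm to write 1 = 17·s + 27·t; then s mod 27 is the inverse.
Euclidean algorithm:
  17 = 0·27 + 17
  27 = 1·17 + 10
  17 = 1·10 + 7
  10 = 1·7 + 3
  7 = 2·3 + 1
  3 = 3·1 + 0
gcd(17,27) = 1
Back-substitution gives: 17·(8) + 27·(-5) = 1
So 17⁻¹ ≡ 8 ≡ 8 (mod 27)
Check: 17 × 8 = 136 ≡ 1 (mod 27) ✓

17⁻¹ ≡ 8 (mod 27)


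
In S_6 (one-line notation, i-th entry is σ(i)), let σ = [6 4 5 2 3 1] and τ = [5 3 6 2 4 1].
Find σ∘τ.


σ∘τ: apply τ first, then σ
1 →τ 5 →σ 3
2 →τ 3 →σ 5
3 →τ 6 →σ 1
4 →τ 2 →σ 4
5 →τ 4 →σ 2
6 →τ 1 →σ 6

σ∘τ = [3 5 1 4 2 6]


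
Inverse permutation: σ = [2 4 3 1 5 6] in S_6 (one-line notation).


To find σ⁻¹, swap domain and range:
σ(1) = 2 → σ⁻¹(2) = 1
σ(2) = 4 → σ⁻¹(4) = 2
σ(3) = 3 → σ⁻¹(3) = 3
σ(4) = 1 → σ⁻¹(1) = 4
σ(5) = 5 → σ⁻¹(5) = 5
σ(6) = 6 → σ⁻¹(6) = 6

σ⁻¹ = [4 1 3 2 5 6]


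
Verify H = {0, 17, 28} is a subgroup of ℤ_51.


Subgroup test for H = {0, 17, 28} in (ℤ_51, +):
(1) 0 ∈ H? Yes
(2) Closure: for all a,b ∈ H, (a+b) mod 51 ∈ H? No  [counterexample: 17 + 17 = 34 ∉ H]
(3) Inverses: for all a ∈ H, -a mod 51 ∈ H? No

No, H is not a subgroup of ℤ_51


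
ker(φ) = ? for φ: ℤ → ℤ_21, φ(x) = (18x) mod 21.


Kernel = preimage of identity
ker(φ) = {x ∈ ℤ : 18x ≡ 0 (mod 21)}. gcd(18,21) = 3, so 18x ≡ 0 (mod 21) ⟺ x ≡ 0 (mod 21/3 = 7). Hence ker(φ) = 7ℤ

ker(φ) = 7ℤ


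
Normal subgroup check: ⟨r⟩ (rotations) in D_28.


H = ⟨r⟩ (rotations) in D_28
The rotation subgroup ⟨r⟩ has index 2 in D_28, so it is normal

Yes, normal subgroup


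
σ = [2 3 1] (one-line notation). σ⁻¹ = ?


To find σ⁻¹, swap domain and range:
σ(1) = 2 → σ⁻¹(2) = 1
σ(2) = 3 → σ⁻¹(3) = 2
σ(3) = 1 → σ⁻¹(1) = 3

σ⁻¹ = [3 1 2]


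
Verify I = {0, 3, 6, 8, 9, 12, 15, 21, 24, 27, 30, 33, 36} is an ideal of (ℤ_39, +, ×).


Check ideal conditions for I = {0, 3, 6, 8, 9, 12, 15, 21, 24, 27, 30, 33, 36} in ℤ_39:
(1) I is an additive subgroup? No
(2) For r ∈ ℤ_39 and a ∈ I: r·a ∈ I? No  [counterexample: r=2, a=8, r·a mod 39 = 16 ∉ I]

No, I is not an ideal of ℤ_39


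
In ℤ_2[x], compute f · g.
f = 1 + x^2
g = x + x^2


Expand and collect like terms; reduce coefficients mod 2:
x^0: 1·0 = 0 ≡ 0 (mod 2)
x^1: 1·1 + 0·0 = 1 ≡ 1 (mod 2)
x^2: 1·1 + 0·1 + 1·0 = 1 ≡ 1 (mod 2)
x^3: 0·1 + 1·1 = 1 ≡ 1 (mod 2)
x^4: 1·1 = 1 ≡ 1 (mod 2)
Result: x + x^2 + x^3 + x^4

f · g = x + x^2 + x^3 + x^4


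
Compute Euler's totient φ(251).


Factor n: 251 = 251
φ(n) = n · ∏(1 - 1/p) over distinct primes p | n
φ(251) = 251 · (1 - 1/251) = 250

φ(251) = 250


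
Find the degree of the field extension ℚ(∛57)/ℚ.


∛57 has minimal polynomial x³ - 57 (irreducible over ℚ since 57 is not a perfect cube)

[ℚ(∛57)/ℚ] = 3


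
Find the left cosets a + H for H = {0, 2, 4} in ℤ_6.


H = {0, 2, 4}, |H| = 3
Number of cosets = |G|/|H| = 6/3 = 2
0 + H = {0, 2, 4}
1 + H = {1, 3, 5}

Cosets: 0+H={0,2,4}; 1+H={1,3,5}


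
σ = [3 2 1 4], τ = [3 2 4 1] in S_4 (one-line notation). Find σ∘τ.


σ∘τ: apply τ first, then σ
1 →τ 3 →σ 1
2 →τ 2 →σ 2
3 →τ 4 →σ 4
4 →τ 1 →σ 3

σ∘τ = [1 2 4 3]


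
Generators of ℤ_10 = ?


g generates ℤ_n iff gcd(g,n) = 1
Checking each g ∈ {1,...,9}:
gcd(1,10) = 1
gcd(2,10) = 2
gcd(3,10) = 1
gcd(4,10) = 2
gcd(5,10) = 5
gcd(6,10) = 2
gcd(7,10) = 1
gcd(8,10) = 2
gcd(9,10) = 1
Generators: {1, 3, 7, 9}
Number of generators = φ(10) = 4

Generators of ℤ_10 = {1, 3, 7, 9}


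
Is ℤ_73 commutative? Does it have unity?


ℤ_73 is a commutative ring with unity 1; 73 is prime, so ℤ_73 is a field (hence an integral domain)
Commutative: Yes
Integral domain: Yes
Has unity: Yes

ℤ_73: Commutative=Yes, Unity=Yes


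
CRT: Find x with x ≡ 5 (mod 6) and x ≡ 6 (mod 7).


m₁ = 6, m₂ = 7, gcd = 1, so CRT applies. M = m₁·m₂ = 42
Let M₁ = M/m₁ = 7, M₂ = M/m₂ = 6
Find y₁ ≡ M₁⁻¹ (mod m₁): 7⁻¹ ≡ 1 (mod 6)
Find y₂ ≡ M₂⁻¹ (mod m₂): 6⁻¹ ≡ 6 (mod 7)
x = a₁·M₁·y₁ + a₂·M₂·y₂ = 5·7·1 + 6·6·6 = 251
Reduce mod 42: x ≡ 41
Check: 41 mod 6 = 5 ✓, 41 mod 7 = 6 ✓

x ≡ 41 (mod 42)


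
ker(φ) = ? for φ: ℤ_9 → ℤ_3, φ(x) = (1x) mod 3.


Kernel = preimage of identity
ker(φ) = {x ∈ ℤ_9 : 1x ≡ 0 (mod 3)}. Since 3 | 9, φ is well-defined. The kernel is the cyclic subgroup ⟨3⟩ of ℤ_9 (order 3), i.e. {0, 3, 6}

ker(φ) = {0, 3, 6}


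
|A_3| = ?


|A_n| = n!/2 (even permutations)
|A_3| = 3!/2 = 6/2 = 3

|A_3| = 3


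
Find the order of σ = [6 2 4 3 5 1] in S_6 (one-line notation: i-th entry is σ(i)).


Cycle decomposition: (1 6) (3 4)
Cycle lengths: 2, 2
Order = lcm(2, 2) = 2

ord(σ) = 2


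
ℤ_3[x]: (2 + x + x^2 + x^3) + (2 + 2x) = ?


Add coefficients mod 3:
x^0: 2 + 2 = 1 (mod 3)
x^1: 1 + 2 = 0 (mod 3)
x^2: 1 + 0 = 1 (mod 3)
x^3: 1 + 0 = 1 (mod 3)
Result: 1 + x^2 + x^3

f + g = 1 + x^2 + x^3


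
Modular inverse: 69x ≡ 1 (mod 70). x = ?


Use the extended Euclidean algorithm to write 1 = 69·s + 70·t; then s mod 70 is the inverse.
Euclidean algorithm:
  69 = 0·70 + 69
  70 = 1·69 + 1
  69 = 69·1 + 0
gcd(69,70) = 1
Back-substitution gives: 69·(-1) + 70·(1) = 1
So 69⁻¹ ≡ -1 ≡ 69 (mod 70)
Check: 69 × 69 = 4761 ≡ 1 (mod 70) ✓

69⁻¹ ≡ 69 (mod 70)


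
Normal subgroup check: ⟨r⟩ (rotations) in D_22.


H = ⟨r⟩ (rotations) in D_22
The rotation subgroup ⟨r⟩ has index 2 in D_22, so it is normal

Yes, normal subgroup


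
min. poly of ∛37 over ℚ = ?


∛37 satisfies x³ - 37 = 0, irreducible over ℚ (no rational root; 37 is not a perfect cube)

Minimal polynomial: x³ - 37


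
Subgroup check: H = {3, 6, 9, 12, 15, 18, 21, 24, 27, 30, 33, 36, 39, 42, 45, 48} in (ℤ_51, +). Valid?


Subgroup test for H = {3, 6, 9, 12, 15, 18, 21, 24, 27, 30, 33, 36, 39, 42, 45, 48} in (ℤ_51, +):
(1) 0 ∈ H? No
(2) Closure: for all a,b ∈ H, (a+b) mod 51 ∈ H? No  [counterexample: 3 + 48 = 0 ∉ H]
(3) Inverses: for all a ∈ H, -a mod 51 ∈ H? Yes

No, H is not a subgroup of ℤ_51


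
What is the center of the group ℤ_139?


Z(G) = {g ∈ G | gx = xg for all x ∈ G}
ℤ_139 is abelian, so Z(G) = G

Z(ℤ_139) = ℤ_139


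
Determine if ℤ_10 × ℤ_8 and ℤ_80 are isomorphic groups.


Comparing ℤ_10 × ℤ_8 and ℤ_80:
gcd(10,8) = 2 ≠ 1. Max element order in ℤ_10×ℤ_8 is lcm(10,8) = 40 < 80, so it has no element of order 80

No, ℤ_10 × ℤ_8 ≇ ℤ_80


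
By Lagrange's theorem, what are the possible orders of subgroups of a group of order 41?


Lagrange's theorem: |H| divides |G|
|G| = 41
Divisors of 41: 1, 41

Possible subgroup orders: {1, 41}


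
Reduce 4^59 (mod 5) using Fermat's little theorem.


Fermat's little theorem: if p is prime and gcd(a,p)=1, then a^(p-1) ≡ 1 (mod p)
p = 5 is prime, gcd(4,5) = 1
Reduce exponent: 59 mod 4 = 3
So 4^59 ≡ 4^3 (mod 5)
4^3 mod 5 = 4

4^59 ≡ 4 (mod 5)


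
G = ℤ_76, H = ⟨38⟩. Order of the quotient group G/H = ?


|⟨38⟩| = n / gcd(38, 76) = 76 / 38 = 2
H is normal (ℤ_76 is abelian).
|G/H| = |G| / |H| = 76 / 2 = 38

|G/H| = 38


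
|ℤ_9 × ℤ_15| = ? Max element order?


|ℤ_9 × ℤ_15| = 9 × 15 = 135
Max element order = lcm(9,15) = 45
Cyclic? No (gcd=3)

|ℤ_9×ℤ_15| = 135, max element order = 45


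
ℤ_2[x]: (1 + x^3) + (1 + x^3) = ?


Add coefficients mod 2:
x^0: 1 + 1 = 0 (mod 2)
x^1: 0 + 0 = 0 (mod 2)
x^2: 0 + 0 = 0 (mod 2)
x^3: 1 + 1 = 0 (mod 2)
Result: 0

f + g = 0


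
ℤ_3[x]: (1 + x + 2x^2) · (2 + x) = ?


Expand and collect like terms; reduce coefficients mod 3:
x^0: 1·2 = 2 ≡ 2 (mod 3)
x^1: 1·1 + 1·2 = 3 ≡ 0 (mod 3)
x^2: 1·1 + 2·2 = 5 ≡ 2 (mod 3)
x^3: 2·1 = 2 ≡ 2 (mod 3)
Result: 2 + 2x^2 + 2x^3

f · g = 2 + 2x^2 + 2x^3


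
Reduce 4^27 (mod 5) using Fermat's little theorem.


Fermat's little theorem: if p is prime and gcd(a,p)=1, then a^(p-1) ≡ 1 (mod p)
p = 5 is prime, gcd(4,5) = 1
Reduce exponent: 27 mod 4 = 3
So 4^27 ≡ 4^3 (mod 5)
4^3 mod 5 = 4

4^27 ≡ 4 (mod 5)


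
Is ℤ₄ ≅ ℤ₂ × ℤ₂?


Comparing ℤ₄ and ℤ₂ × ℤ₂:
ℤ₄ has an element of order 4; ℤ₂×ℤ₂ has exponent 2

No, ℤ₄ ≇ ℤ₂ × ℤ₂


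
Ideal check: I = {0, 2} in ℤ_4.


Check ideal conditions for I = {0, 2} in ℤ_4:
(1) I is an additive subgroup? Yes
(2) For r ∈ ℤ_4 and a ∈ I: r·a ∈ I? Yes

Yes, I is an ideal of ℤ_4


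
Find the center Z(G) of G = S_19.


Z(G) = {g ∈ G | gx = xg for all x ∈ G}
S_n is non-abelian for n ≥ 3; Z(S_19) is trivial

Z(S_19) = {e}


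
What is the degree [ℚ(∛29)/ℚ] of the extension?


∛29 has minimal polynomial x³ - 29 (irreducible over ℚ since 29 is not a perfect cube)

[ℚ(∛29)/ℚ] = 3


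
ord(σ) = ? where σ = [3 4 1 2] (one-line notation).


Cycle decomposition: (1 3) (2 4)
Cycle lengths: 2, 2
Order = lcm(2, 2) = 2

ord(σ) = 2


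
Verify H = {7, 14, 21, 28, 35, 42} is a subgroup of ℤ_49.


Subgroup test for H = {7, 14, 21, 28, 35, 42} in (ℤ_49, +):
(1) 0 ∈ H? No
(2) Closure: for all a,b ∈ H, (a+b) mod 49 ∈ H? No  [counterexample: 7 + 42 = 0 ∉ H]
(3) Inverses: for all a ∈ H, -a mod 49 ∈ H? Yes

No, H is not a subgroup of ℤ_49


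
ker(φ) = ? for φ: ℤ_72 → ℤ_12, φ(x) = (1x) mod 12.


Kernel = preimage of identity
ker(φ) = {x ∈ ℤ_72 : 1x ≡ 0 (mod 12)}. Since 12 | 72, φ is well-defined. The kernel is the cyclic subgroup ⟨12⟩ of ℤ_72 (order 6), i.e. {0, 12, 24, 36, 48, 60}

ker(φ) = {0, 12, 24, 36, 48, 60}


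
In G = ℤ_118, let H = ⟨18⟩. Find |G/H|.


|⟨18⟩| = n / gcd(18, 118) = 118 / 2 = 59
H is normal (ℤ_118 is abelian).
|G/H| = |G| / |H| = 118 / 59 = 2

|G/H| = 2


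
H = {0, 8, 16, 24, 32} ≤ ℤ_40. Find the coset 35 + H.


35 + H = {35 + h (mod 40) : h ∈ H}
35+0=35, 35+8=3, 35+16=11, 35+24=19, 35+32=27
35 + H = {3, 11, 19, 27, 35} = 3 + H

35 + H = {3, 11, 19, 27, 35}


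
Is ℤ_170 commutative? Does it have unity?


ℤ_170 is a commutative ring with unity 1; 170 = 2×85 is composite, so 2·85 ≡ 0 gives zero divisors (not an integral domain)
Commutative: Yes
Integral domain: No
Has unity: Yes

ℤ_170: Commutative=Yes, Unity=Yes


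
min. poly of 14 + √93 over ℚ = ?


Let α = 14 + √93. Then α - 14 = √93, so (α - 14)² = 93, giving α² - 28α + 103 = 0. Degree 2 and α ∉ ℚ, so this is the minimal polynomial.

Minimal polynomial: x² - 28x + 103


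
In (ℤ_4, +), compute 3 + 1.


Operation: addition mod 4
3 + 1 = (a + b) mod 4 with a = 3, b = 1

3 + 1 = 0


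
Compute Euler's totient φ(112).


Factor n: 112 = 2^4 × 7
φ(n) = n · ∏(1 - 1/p) over distinct primes p | n
φ(112) = 112 · (1 - 1/2) · (1 - 1/7) = 48

φ(112) = 48


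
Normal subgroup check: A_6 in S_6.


H = A_6 in S_6
A_6 has index 2 in S_6, and every subgroup of index 2 is normal

Yes, normal subgroup


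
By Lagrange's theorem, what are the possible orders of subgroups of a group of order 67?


Lagrange's theorem: |H| divides |G|
|G| = 67
Divisors of 67: 1, 67

Possible subgroup orders: {1, 67}


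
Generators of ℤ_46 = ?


g generates ℤ_n iff gcd(g,n) = 1
Prime factors of 46: 2, 23
Generators are g ∈ {1,...,45} not divisible by any of these primes.
Generators: {1, 3, 5, 7, 9, 11, 13, 15, 17, 19, 21, 25, 27, 29, 31, 33, 35, 37, 39, 41, 43, 45}
Number of generators = φ(46) = 22

Generators of ℤ_46 = {1, 3, 5, 7, 9, 11, 13, 15, 17, 19, 21, 25, 27, 29, 31, 33, 35, 37, 39, 41, 43, 45}


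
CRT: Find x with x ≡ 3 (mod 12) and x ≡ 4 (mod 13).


m₁ = 12, m₂ = 13, gcd = 1, so CRT applies. M = m₁·m₂ = 156
Let M₁ = M/m₁ = 13, M₂ = M/m₂ = 12
Find y₁ ≡ M₁⁻¹ (mod m₁): 13⁻¹ ≡ 1 (mod 12)
Find y₂ ≡ M₂⁻¹ (mod m₂): 12⁻¹ ≡ 12 (mod 13)
x = a₁·M₁·y₁ + a₂·M₂·y₂ = 3·13·1 + 4·12·12 = 615
Reduce mod 156: x ≡ 147
Check: 147 mod 12 = 3 ✓, 147 mod 13 = 4 ✓

x ≡ 147 (mod 156)


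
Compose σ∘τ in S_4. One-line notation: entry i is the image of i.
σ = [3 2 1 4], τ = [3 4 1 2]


σ∘τ: apply τ first, then σ
1 →τ 3 →σ 1
2 →τ 4 →σ 4
3 →τ 1 →σ 3
4 →τ 2 →σ 2

σ∘τ = [1 4 3 2]


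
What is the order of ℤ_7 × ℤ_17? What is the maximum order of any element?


|ℤ_7 × ℤ_17| = 7 × 17 = 119
Max element order = lcm(7,17) = 119
Cyclic? Yes (gcd=1)

|ℤ_7×ℤ_17| = 119, max element order = 119


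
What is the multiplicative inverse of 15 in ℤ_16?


Use the extended Euclidean algorithm to write 1 = 15·s + 16·t; then s mod 16 is the inverse.
Euclidean algorithm:
  15 = 0·16 + 15
  16 = 1·15 + 1
  15 = 15·1 + 0
gcd(15,16) = 1
Back-substitution gives: 15·(-1) + 16·(1) = 1
So 15⁻¹ ≡ -1 ≡ 15 (mod 16)
Check: 15 × 15 = 225 ≡ 1 (mod 16) ✓

15⁻¹ ≡ 15 (mod 16)


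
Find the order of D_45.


|D_n| = 2n (n rotations and n reflections)
|D_45| = 2×45 = 90

|D_45| = 90


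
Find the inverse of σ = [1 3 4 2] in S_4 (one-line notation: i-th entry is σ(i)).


To find σ⁻¹, swap domain and range:
σ(1) = 1 → σ⁻¹(1) = 1
σ(2) = 3 → σ⁻¹(3) = 2
σ(3) = 4 → σ⁻¹(4) = 3
σ(4) = 2 → σ⁻¹(2) = 4

σ⁻¹ = [1 4 2 3]


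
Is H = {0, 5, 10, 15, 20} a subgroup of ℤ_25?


Subgroup test for H = {0, 5, 10, 15, 20} in (ℤ_25, +):
(1) 0 ∈ H? Yes
(2) Closure: for all a,b ∈ H, (a+b) mod 25 ∈ H? Yes
(3) Inverses: for all a ∈ H, -a mod 25 ∈ H? Yes

Yes, H is a subgroup of ℤ_25


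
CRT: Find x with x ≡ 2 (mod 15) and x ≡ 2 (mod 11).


m₁ = 15, m₂ = 11, gcd = 1, so CRT applies. M = m₁·m₂ = 165
Let M₁ = M/m₁ = 11, M₂ = M/m₂ = 15
Find y₁ ≡ M₁⁻¹ (mod m₁): 11⁻¹ ≡ 11 (mod 15)
Find y₂ ≡ M₂⁻¹ (mod m₂): 15⁻¹ ≡ 3 (mod 11)
x = a₁·M₁·y₁ + a₂·M₂·y₂ = 2·11·11 + 2·15·3 = 332
Reduce mod 165: x ≡ 2
Check: 2 mod 15 = 2 ✓, 2 mod 11 = 2 ✓

x ≡ 2 (mod 165)


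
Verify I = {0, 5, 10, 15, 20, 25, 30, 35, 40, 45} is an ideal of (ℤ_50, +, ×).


Check ideal conditions for I = {0, 5, 10, 15, 20, 25, 30, 35, 40, 45} in ℤ_50:
(1) I is an additive subgroup? Yes
(2) For r ∈ ℤ_50 and a ∈ I: r·a ∈ I? Yes

Yes, I is an ideal of ℤ_50


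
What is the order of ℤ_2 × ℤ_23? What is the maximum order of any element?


|ℤ_2 × ℤ_23| = 2 × 23 = 46
Max element order = lcm(2,23) = 46
Cyclic? Yes (gcd=1)

|ℤ_2×ℤ_23| = 46, max element order = 46


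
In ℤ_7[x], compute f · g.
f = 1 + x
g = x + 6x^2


Expand and collect like terms; reduce coefficients mod 7:
x^0: 1·0 = 0 ≡ 0 (mod 7)
x^1: 1·1 + 1·0 = 1 ≡ 1 (mod 7)
x^2: 1·6 + 1·1 = 7 ≡ 0 (mod 7)
x^3: 1·6 = 6 ≡ 6 (mod 7)
Result: x + 6x^3

f · g = x + 6x^3


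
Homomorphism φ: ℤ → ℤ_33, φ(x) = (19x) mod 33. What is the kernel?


Kernel = preimage of identity
ker(φ) = {x ∈ ℤ : 19x ≡ 0 (mod 33)}. gcd(19,33) = 1, so 19x ≡ 0 (mod 33) ⟺ x ≡ 0 (mod 33/1 = 33). Hence ker(φ) = 33ℤ

ker(φ) = 33ℤ


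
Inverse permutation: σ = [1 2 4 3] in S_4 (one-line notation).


To find σ⁻¹, swap domain and range:
σ(1) = 1 → σ⁻¹(1) = 1
σ(2) = 2 → σ⁻¹(2) = 2
σ(3) = 4 → σ⁻¹(4) = 3
σ(4) = 3 → σ⁻¹(3) = 4

σ⁻¹ = [1 2 4 3]


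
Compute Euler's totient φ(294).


Factor n: 294 = 2 × 3 × 7^2
φ(n) = n · ∏(1 - 1/p) over distinct primes p | n
φ(294) = 294 · (1 - 1/2) · (1 - 1/3) · (1 - 1/7) = 84

φ(294) = 84


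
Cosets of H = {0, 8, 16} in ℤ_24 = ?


H = {0, 8, 16}, |H| = 3
Number of cosets = |G|/|H| = 24/3 = 8
0 + H = {0, 8, 16}
1 + H = {1, 9, 17}
2 + H = {2, 10, 18}
3 + H = {3, 11, 19}
4 + H = {4, 12, 20}
5 + H = {5, 13, 21}
6 + H = {6, 14, 22}
7 + H = {7, 15, 23}

Cosets: 0+H={0,8,16}; 1+H={1,9,17}; 2+H={2,10,18}; 3+H={3,11,19}; 4+H={4,12,20}; 5+H={5,13,21}; 6+H={6,14,22}; 7+H={7,15,23}


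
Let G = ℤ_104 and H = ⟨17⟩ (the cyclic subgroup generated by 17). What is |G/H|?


|⟨17⟩| = n / gcd(17, 104) = 104 / 1 = 104
H is normal (ℤ_104 is abelian).
|G/H| = |G| / |H| = 104 / 104 = 1

|G/H| = 1


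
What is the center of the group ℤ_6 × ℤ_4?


Z(G) = {g ∈ G | gx = xg for all x ∈ G}
Direct product of abelian groups is abelian, so Z(G) = G

Z(ℤ_6 × ℤ_4) = ℤ_6 × ℤ_4


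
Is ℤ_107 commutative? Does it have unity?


ℤ_107 is a commutative ring with unity 1; 107 is prime, so ℤ_107 is a field (hence an integral domain)
Commutative: Yes
Integral domain: Yes
Has unity: Yes

ℤ_107: Commutative=Yes, Unity=Yes


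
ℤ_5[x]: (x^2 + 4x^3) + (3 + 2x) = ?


Add coefficients mod 5:
x^0: 0 + 3 = 3 (mod 5)
x^1: 0 + 2 = 2 (mod 5)
x^2: 1 + 0 = 1 (mod 5)
x^3: 4 + 0 = 4 (mod 5)
Result: 3 + 2x + x^2 + 4x^3

f + g = 3 + 2x + x^2 + 4x^3


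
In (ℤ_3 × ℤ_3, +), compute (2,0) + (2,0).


Operation: componentwise addition mod (3, 3)
(2,0) + (2,0) = ((a₁+b₁) mod 3, (a₂+b₂) mod 3) with a = (2,0), b = (2,0)

(2,0) + (2,0) = (1,0)


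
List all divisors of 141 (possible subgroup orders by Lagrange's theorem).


Lagrange's theorem: |H| divides |G|
|G| = 141
Divisors of 141: 1, 3, 47, 141

Possible subgroup orders: {1, 3, 47, 141}


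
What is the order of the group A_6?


|A_n| = n!/2 (even permutations)
|A_6| = 6!/2 = 720/2 = 360

|A_6| = 360


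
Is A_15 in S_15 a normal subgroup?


H = A_15 in S_15
A_15 has index 2 in S_15, and every subgroup of index 2 is normal

Yes, normal subgroup


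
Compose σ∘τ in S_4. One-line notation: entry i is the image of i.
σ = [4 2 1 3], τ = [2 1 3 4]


σ∘τ: apply τ first, then σ
1 →τ 2 →σ 2
2 →τ 1 →σ 4
3 →τ 3 →σ 1
4 →τ 4 →σ 3

σ∘τ = [2 4 1 3]


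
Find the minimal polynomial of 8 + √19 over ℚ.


Let α = 8 + √19. Then α - 8 = √19, so (α - 8)² = 19, giving α² - 16α + 45 = 0. Degree 2 and α ∉ ℚ, so this is the minimal polynomial.

Minimal polynomial: x² - 16x + 45


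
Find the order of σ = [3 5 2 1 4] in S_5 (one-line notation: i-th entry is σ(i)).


Cycle decomposition: (1 3 2 5 4)
Cycle lengths: 5
Order = lcm(5) = 5

ord(σ) = 5


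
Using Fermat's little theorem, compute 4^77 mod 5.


Fermat's little theorem: if p is prime and gcd(a,p)=1, then a^(p-1) ≡ 1 (mod p)
p = 5 is prime, gcd(4,5) = 1
Reduce exponent: 77 mod 4 = 1
So 4^77 ≡ 4^1 (mod 5)
4^1 mod 5 = 4

4^77 ≡ 4 (mod 5)


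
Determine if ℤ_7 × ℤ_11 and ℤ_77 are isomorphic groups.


Comparing ℤ_7 × ℤ_11 and ℤ_77:
gcd(7,11) = 1, so ℤ_7 × ℤ_11 ≅ ℤ_77 (CRT)

Yes, ℤ_7 × ℤ_11 ≅ ℤ_77


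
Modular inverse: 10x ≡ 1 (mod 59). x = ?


Use the extended Euclidean algorithm to write 1 = 10·s + 59·t; then s mod 59 is the inverse.
Euclidean algorithm:
  10 = 0·59 + 10
  59 = 5·10 + 9
  10 = 1·9 + 1
  9 = 9·1 + 0
gcd(10,59) = 1
Back-substitution gives: 10·(6) + 59·(-1) = 1
So 10⁻¹ ≡ 6 ≡ 6 (mod 59)
Check: 10 × 6 = 60 ≡ 1 (mod 59) ✓

10⁻¹ ≡ 6 (mod 59)


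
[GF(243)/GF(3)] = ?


GF(243) = GF(3^5), so the extension degree is 5

[GF(243)/GF(3)] = 5


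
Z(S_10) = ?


Z(G) = {g ∈ G | gx = xg for all x ∈ G}
S_n is non-abelian for n ≥ 3; Z(S_10) is trivial

Z(S_10) = {e}


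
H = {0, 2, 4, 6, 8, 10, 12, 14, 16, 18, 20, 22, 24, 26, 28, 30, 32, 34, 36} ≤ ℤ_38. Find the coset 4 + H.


4 + H = {4 + h (mod 38) : h ∈ H}
4+0=4, 4+2=6, 4+4=8, 4+6=10, 4+8=12, 4+10=14, 4+12=16, 4+14=18, 4+16=20, 4+18=22, 4+20=24, 4+22=26, 4+24=28, 4+26=30, 4+28=32, 4+30=34, 4+32=36, 4+34=0, 4+36=2
4 + H = {0, 2, 4, 6, 8, 10, 12, 14, 16, 18, 20, 22, 24, 26, 28, 30, 32, 34, 36} = 0 + H

4 + H = {0, 2, 4, 6, 8, 10, 12, 14, 16, 18, 20, 22, 24, 26, 28, 30, 32, 34, 36}


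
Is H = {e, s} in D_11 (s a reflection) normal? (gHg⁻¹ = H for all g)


H = {e, s} in D_11 (s a reflection)
r·s·r⁻¹ = sr⁻² ≠ s for n ≥ 3, so {e, s} is not closed under conjugation

No, not a normal subgroup


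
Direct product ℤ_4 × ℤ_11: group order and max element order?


|ℤ_4 × ℤ_11| = 4 × 11 = 44
Max element order = lcm(4,11) = 44
Cyclic? Yes (gcd=1)

|ℤ_4×ℤ_11| = 44, max element order = 44


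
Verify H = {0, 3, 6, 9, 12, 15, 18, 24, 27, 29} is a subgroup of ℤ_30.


Subgroup test for H = {0, 3, 6, 9, 12, 15, 18, 24, 27, 29} in (ℤ_30, +):
(1) 0 ∈ H? Yes
(2) Closure: for all a,b ∈ H, (a+b) mod 30 ∈ H? No  [counterexample: 3 + 18 = 21 ∉ H]
(3) Inverses: for all a ∈ H, -a mod 30 ∈ H? No

No, H is not a subgroup of ℤ_30


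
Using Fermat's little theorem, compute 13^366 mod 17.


Fermat's little theorem: if p is prime and gcd(a,p)=1, then a^(p-1) ≡ 1 (mod p)
p = 17 is prime, gcd(13,17) = 1
Reduce exponent: 366 mod 16 = 14
So 13^366 ≡ 13^14 (mod 17)
13^14 mod 17 = 16

13^366 ≡ 16 (mod 17)


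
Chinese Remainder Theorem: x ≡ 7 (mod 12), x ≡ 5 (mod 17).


m₁ = 12, m₂ = 17, gcd = 1, so CRT applies. M = m₁·m₂ = 204
Let M₁ = M/m₁ = 17, M₂ = M/m₂ = 12
Find y₁ ≡ M₁⁻¹ (mod m₁): 17⁻¹ ≡ 5 (mod 12)
Find y₂ ≡ M₂⁻¹ (mod m₂): 12⁻¹ ≡ 10 (mod 17)
x = a₁·M₁·y₁ + a₂·M₂·y₂ = 7·17·5 + 5·12·10 = 1195
Reduce mod 204: x ≡ 175
Check: 175 mod 12 = 7 ✓, 175 mod 17 = 5 ✓

x ≡ 175 (mod 204)


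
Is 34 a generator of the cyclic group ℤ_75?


g generates ℤ_n iff gcd(g, n) = 1
gcd(34, 75) = 1
Since gcd = 1, 34 is a generator.

Yes, 34 generates ℤ_75


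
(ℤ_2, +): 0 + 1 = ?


Operation: addition mod 2
0 + 1 = (a + b) mod 2 with a = 0, b = 1

0 + 1 = 1


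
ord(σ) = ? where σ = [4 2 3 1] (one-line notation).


Cycle decomposition: (1 4)
Cycle lengths: 2
Order = lcm(2) = 2

ord(σ) = 2


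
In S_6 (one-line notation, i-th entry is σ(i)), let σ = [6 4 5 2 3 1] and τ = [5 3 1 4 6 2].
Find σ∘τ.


σ∘τ: apply τ first, then σ
1 →τ 5 →σ 3
2 →τ 3 →σ 5
3 →τ 1 →σ 6
4 →τ 4 →σ 2
5 →τ 6 →σ 1
6 →τ 2 →σ 4

σ∘τ = [3 5 6 2 1 4]


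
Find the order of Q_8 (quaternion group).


Q_8 = {±1, ±i, ±j, ±k}
|Q_8| = 8

|Q_8 (quaternion group)| = 8


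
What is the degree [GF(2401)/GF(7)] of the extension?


GF(2401) = GF(7^4), so the extension degree is 4

[GF(2401)/GF(7)] = 4


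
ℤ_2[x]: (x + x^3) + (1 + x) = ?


Add coefficients mod 2:
x^0: 0 + 1 = 1 (mod 2)
x^1: 1 + 1 = 0 (mod 2)
x^2: 0 + 0 = 0 (mod 2)
x^3: 1 + 0 = 1 (mod 2)
Result: 1 + x^3

f + g = 1 + x^3


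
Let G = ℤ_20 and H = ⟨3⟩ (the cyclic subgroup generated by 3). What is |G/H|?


|⟨3⟩| = n / gcd(3, 20) = 20 / 1 = 20
H is normal (ℤ_20 is abelian).
|G/H| = |G| / |H| = 20 / 20 = 1

|G/H| = 1


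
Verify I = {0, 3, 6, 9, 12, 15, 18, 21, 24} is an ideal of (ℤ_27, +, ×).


Check ideal conditions for I = {0, 3, 6, 9, 12, 15, 18, 21, 24} in ℤ_27:
(1) I is an additive subgroup? Yes
(2) For r ∈ ℤ_27 and a ∈ I: r·a ∈ I? Yes

Yes, I is an ideal of ℤ_27


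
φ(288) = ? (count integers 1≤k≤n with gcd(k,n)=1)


Factor n: 288 = 2^5 × 3^2
φ(n) = n · ∏(1 - 1/p) over distinct primes p | n
φ(288) = 288 · (1 - 1/2) · (1 - 1/3) = 96

φ(288) = 96


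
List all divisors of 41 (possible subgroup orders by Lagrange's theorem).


Lagrange's theorem: |H| divides |G|
|G| = 41
Divisors of 41: 1, 41

Possible subgroup orders: {1, 41}


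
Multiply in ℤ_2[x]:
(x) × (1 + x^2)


Expand and collect like terms; reduce coefficients mod 2:
x^0: 0·1 = 0 ≡ 0 (mod 2)
x^1: 0·0 + 1·1 = 1 ≡ 1 (mod 2)
x^2: 0·1 + 1·0 = 0 ≡ 0 (mod 2)
x^3: 1·1 = 1 ≡ 1 (mod 2)
Result: x + x^3

f · g = x + x^3


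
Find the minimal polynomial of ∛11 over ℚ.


∛11 satisfies x³ - 11 = 0, irreducible over ℚ (no rational root; 11 is not a perfect cube)

Minimal polynomial: x³ - 11


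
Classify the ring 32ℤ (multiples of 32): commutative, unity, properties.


32ℤ is a commutative ring under +,× but has no multiplicative identity (1 ∉ 32ℤ); it has no zero divisors, but without unity it is not an integral domain
Commutative: Yes
Integral domain: No
Has unity: No

32ℤ (multiples of 32): Commutative=Yes, Unity=No


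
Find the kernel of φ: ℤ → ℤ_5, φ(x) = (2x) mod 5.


Kernel = preimage of identity
ker(φ) = {x ∈ ℤ : 2x ≡ 0 (mod 5)}. gcd(2,5) = 1, so 2x ≡ 0 (mod 5) ⟺ x ≡ 0 (mod 5/1 = 5). Hence ker(φ) = 5ℤ

ker(φ) = 5ℤ


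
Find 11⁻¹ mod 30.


Use the extended Euclidean algorithm to write 1 = 11·s + 30·t; then s mod 30 is the inverse.
Euclidean algorithm:
  11 = 0·30 + 11
  30 = 2·11 + 8
  11 = 1·8 + 3
  8 = 2·3 + 2
  3 = 1·2 + 1
  2 = 2·1 + 0
gcd(11,30) = 1
Back-substitution gives: 11·(11) + 30·(-4) = 1
So 11⁻¹ ≡ 11 ≡ 11 (mod 30)
Check: 11 × 11 = 121 ≡ 1 (mod 30) ✓

11⁻¹ ≡ 11 (mod 30)


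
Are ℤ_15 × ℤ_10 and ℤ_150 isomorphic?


Comparing ℤ_15 × ℤ_10 and ℤ_150:
gcd(15,10) = 5 ≠ 1. Max element order in ℤ_15×ℤ_10 is lcm(15,10) = 30 < 150, so it has no element of order 150

No, ℤ_15 × ℤ_10 ≇ ℤ_150


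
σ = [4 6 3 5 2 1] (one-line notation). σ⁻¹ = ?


To find σ⁻¹, swap domain and range:
σ(1) = 4 → σ⁻¹(4) = 1
σ(2) = 6 → σ⁻¹(6) = 2
σ(3) = 3 → σ⁻¹(3) = 3
σ(4) = 5 → σ⁻¹(5) = 4
σ(5) = 2 → σ⁻¹(2) = 5
σ(6) = 1 → σ⁻¹(1) = 6

σ⁻¹ = [6 5 3 1 4 2]


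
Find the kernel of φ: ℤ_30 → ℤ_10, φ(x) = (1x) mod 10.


Kernel = preimage of identity
ker(φ) = {x ∈ ℤ_30 : 1x ≡ 0 (mod 10)}. Since 10 | 30, φ is well-defined. The kernel is the cyclic subgroup ⟨10⟩ of ℤ_30 (order 3), i.e. {0, 10, 20}

ker(φ) = {0, 10, 20}


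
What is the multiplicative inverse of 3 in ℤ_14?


Use the extended Euclidean algorithm to write 1 = 3·s + 14·t; then s mod 14 is the inverse.
Euclidean algorithm:
  3 = 0·14 + 3
  14 = 4·3 + 2
  3 = 1·2 + 1
  2 = 2·1 + 0
gcd(3,14) = 1
Back-substitution gives: 3·(5) + 14·(-1) = 1
So 3⁻¹ ≡ 5 ≡ 5 (mod 14)
Check: 3 × 5 = 15 ≡ 1 (mod 14) ✓

3⁻¹ ≡ 5 (mod 14)


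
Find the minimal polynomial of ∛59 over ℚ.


∛59 satisfies x³ - 59 = 0, irreducible over ℚ (no rational root; 59 is not a perfect cube)

Minimal polynomial: x³ - 59


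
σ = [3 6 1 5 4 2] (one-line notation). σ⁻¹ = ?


To find σ⁻¹, swap domain and range:
σ(1) = 3 → σ⁻¹(3) = 1
σ(2) = 6 → σ⁻¹(6) = 2
σ(3) = 1 → σ⁻¹(1) = 3
σ(4) = 5 → σ⁻¹(5) = 4
σ(5) = 4 → σ⁻¹(4) = 5
σ(6) = 2 → σ⁻¹(2) = 6

σ⁻¹ = [3 6 1 5 4 2]


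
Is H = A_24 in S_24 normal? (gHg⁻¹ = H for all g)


H = A_24 in S_24
A_24 has index 2 in S_24, and every subgroup of index 2 is normal

Yes, normal subgroup


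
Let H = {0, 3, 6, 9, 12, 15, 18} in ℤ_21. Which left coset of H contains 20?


20 + H = {20 + h (mod 21) : h ∈ H}
20+0=20, 20+3=2, 20+6=5, 20+9=8, 20+12=11, 20+15=14, 20+18=17
20 + H = {2, 5, 8, 11, 14, 17, 20} = 2 + H

20 + H = {2, 5, 8, 11, 14, 17, 20}


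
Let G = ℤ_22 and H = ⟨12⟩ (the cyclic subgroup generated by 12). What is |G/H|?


|⟨12⟩| = n / gcd(12, 22) = 22 / 2 = 11
H is normal (ℤ_22 is abelian).
|G/H| = |G| / |H| = 22 / 11 = 2

|G/H| = 2


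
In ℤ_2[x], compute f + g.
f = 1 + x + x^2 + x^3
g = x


Add coefficients mod 2:
x^0: 1 + 0 = 1 (mod 2)
x^1: 1 + 1 = 0 (mod 2)
x^2: 1 + 0 = 1 (mod 2)
x^3: 1 + 0 = 1 (mod 2)
Result: 1 + x^2 + x^3

f + g = 1 + x^2 + x^3


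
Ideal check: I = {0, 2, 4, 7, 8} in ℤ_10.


Check ideal conditions for I = {0, 2, 4, 7, 8} in ℤ_10:
(1) I is an additive subgroup? No
(2) For r ∈ ℤ_10 and a ∈ I: r·a ∈ I? No  [counterexample: r=2, a=8, r·a mod 10 = 6 ∉ I]

No, I is not an ideal of ℤ_10


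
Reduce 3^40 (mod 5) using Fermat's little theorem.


Fermat's little theorem: if p is prime and gcd(a,p)=1, then a^(p-1) ≡ 1 (mod p)
p = 5 is prime, gcd(3,5) = 1
Reduce exponent: 40 mod 4 = 0
So 3^40 ≡ 3^0 (mod 5)
3^0 = 1

3^40 ≡ 1 (mod 5)


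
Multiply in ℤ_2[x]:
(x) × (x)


Expand and collect like terms; reduce coefficients mod 2:
x^0: 0·0 = 0 ≡ 0 (mod 2)
x^1: 0·1 + 1·0 = 0 ≡ 0 (mod 2)
x^2: 1·1 = 1 ≡ 1 (mod 2)
Result: x^2

f · g = x^2


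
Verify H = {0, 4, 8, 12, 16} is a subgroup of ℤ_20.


Subgroup test for H = {0, 4, 8, 12, 16} in (ℤ_20, +):
(1) 0 ∈ H? Yes
(2) Closure: for all a,b ∈ H, (a+b) mod 20 ∈ H? Yes
(3) Inverses: for all a ∈ H, -a mod 20 ∈ H? Yes

Yes, H is a subgroup of ℤ_20


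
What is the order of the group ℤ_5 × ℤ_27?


|A × B| = |A| · |B|
|ℤ_5 × ℤ_27| = 5 × 27 = 135

|ℤ_5 × ℤ_27| = 135
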